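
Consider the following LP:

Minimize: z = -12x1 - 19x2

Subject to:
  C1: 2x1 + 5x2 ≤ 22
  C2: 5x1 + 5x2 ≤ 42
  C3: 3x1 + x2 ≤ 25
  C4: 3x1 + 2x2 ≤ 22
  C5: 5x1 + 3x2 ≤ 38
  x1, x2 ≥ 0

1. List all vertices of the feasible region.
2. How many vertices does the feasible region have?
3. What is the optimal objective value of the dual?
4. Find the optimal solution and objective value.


1. (0, 0), (7.333, 0), (6, 2), (0, 4.4)
2. 4
3. -110
4. x1 = 6, x2 = 2, z = -110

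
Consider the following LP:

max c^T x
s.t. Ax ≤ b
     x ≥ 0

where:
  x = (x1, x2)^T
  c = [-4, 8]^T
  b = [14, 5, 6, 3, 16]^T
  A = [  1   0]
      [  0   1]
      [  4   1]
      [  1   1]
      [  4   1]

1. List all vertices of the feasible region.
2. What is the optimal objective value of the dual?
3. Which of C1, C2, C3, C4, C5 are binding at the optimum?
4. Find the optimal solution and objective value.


1. (0, 0), (1.5, 0), (1, 2), (0, 3)
2. 24
3. C4
4. x1 = 0, x2 = 3, z = 24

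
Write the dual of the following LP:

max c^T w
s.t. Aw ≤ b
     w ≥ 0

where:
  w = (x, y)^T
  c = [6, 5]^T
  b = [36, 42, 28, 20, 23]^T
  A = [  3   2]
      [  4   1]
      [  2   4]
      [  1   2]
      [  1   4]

Primal max cᵀx s.t. Ax ≤ b, x ≥ 0  →  Dual min bᵀy s.t. Aᵀy ≥ c, y ≥ 0.

Minimize: z = 36y1 + 42y2 + 28y3 + 20y4 + 23y5

Subject to:
  3y1 + 4y2 + 2y3 + y4 + y5 ≥ 6
  2y1 + y2 + 4y3 + 2y4 + 4y5 ≥ 5
  y1, y2, y3, y4, y5 ≥ 0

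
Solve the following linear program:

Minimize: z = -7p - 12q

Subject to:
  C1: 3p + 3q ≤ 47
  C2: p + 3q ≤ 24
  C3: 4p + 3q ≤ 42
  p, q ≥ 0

Evaluate the objective at each vertex of the feasible region:
  z(0, 0) = 0
  z(10.5, 0) = -73.5
  z(6, 6) = -114  ←
  z(0, 8) = -96
The minimum is at p = 6, q = 6.

p = 6, q = 6, z = -114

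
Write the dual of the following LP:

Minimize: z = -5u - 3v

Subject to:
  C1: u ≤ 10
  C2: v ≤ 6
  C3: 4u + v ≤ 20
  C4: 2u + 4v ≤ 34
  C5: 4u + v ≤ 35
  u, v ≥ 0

Primal min cᵀx s.t. Ax ≤ b, x ≥ 0  →  Dual max −bᵀy s.t. Aᵀy ≥ −c, y ≥ 0.

Maximize: z = -10y1 - 6y2 - 20y3 - 34y4 - 35y5

Subject to:
  y1 + 4y3 + 2y4 + 4y5 ≥ 5
  y2 + y3 + 4y4 + y5 ≥ 3
  y1, y2, y3, y4, y5 ≥ 0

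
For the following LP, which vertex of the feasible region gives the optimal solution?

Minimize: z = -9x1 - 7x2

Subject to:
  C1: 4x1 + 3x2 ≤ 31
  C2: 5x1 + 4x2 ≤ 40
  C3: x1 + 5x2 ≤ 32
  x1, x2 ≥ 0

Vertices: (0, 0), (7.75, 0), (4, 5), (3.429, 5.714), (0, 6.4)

Evaluate the objective at each vertex of the feasible region:
  z(0, 0) = 0
  z(7.75, 0) = -69.75
  z(4, 5) = -71  ←
  z(3.429, 5.714) = -70.86
  z(0, 6.4) = -44.8
The minimum is at x1 = 4, x2 = 5.

(4, 5)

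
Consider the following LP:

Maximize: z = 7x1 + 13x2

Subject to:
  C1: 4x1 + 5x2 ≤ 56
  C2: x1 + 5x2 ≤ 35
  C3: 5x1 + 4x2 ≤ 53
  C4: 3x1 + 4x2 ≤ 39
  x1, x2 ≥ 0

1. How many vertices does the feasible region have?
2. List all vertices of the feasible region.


1. 5
2. (0, 0), (10.6, 0), (7, 4.5), (5, 6), (0, 7)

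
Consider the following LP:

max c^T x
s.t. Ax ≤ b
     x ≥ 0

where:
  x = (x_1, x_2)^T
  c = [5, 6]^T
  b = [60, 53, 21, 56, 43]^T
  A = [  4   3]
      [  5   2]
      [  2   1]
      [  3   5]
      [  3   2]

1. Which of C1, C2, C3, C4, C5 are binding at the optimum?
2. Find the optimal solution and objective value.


1. C3, C4
2. x_1 = 7, x_2 = 7, z = 77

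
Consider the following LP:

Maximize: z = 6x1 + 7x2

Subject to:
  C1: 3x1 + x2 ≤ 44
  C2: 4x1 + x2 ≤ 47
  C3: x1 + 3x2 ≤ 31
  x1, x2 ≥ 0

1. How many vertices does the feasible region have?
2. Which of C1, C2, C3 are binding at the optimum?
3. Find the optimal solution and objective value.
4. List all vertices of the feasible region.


1. 4
2. C2, C3
3. x1 = 10, x2 = 7, z = 109
4. (0, 0), (11.75, 0), (10, 7), (0, 10.33)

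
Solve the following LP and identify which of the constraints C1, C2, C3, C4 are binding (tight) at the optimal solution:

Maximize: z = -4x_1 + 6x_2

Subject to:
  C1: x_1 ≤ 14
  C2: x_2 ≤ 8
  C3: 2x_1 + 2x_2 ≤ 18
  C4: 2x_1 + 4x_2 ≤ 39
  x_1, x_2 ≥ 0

At x_1 = 0, x_2 = 8, compute slack b - a·x for each constraint:
  C1: 14 − 0 = 14  (slack)
  C2: 8 − 8 = 0  (binding)
  C3: 18 − 16 = 2  (slack)
  C4: 39 − 32 = 7  (slack)

Optimal: x_1 = 0, x_2 = 8
Binding: C2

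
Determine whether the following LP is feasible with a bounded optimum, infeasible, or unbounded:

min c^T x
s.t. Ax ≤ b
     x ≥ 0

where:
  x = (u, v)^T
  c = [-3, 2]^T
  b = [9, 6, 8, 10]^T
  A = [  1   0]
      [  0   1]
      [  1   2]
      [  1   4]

Feasible with a bounded optimal solution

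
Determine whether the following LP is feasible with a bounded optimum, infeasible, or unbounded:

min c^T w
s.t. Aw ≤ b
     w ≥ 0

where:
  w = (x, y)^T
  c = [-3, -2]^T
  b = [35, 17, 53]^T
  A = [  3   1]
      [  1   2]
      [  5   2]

Feasible with a bounded optimal solution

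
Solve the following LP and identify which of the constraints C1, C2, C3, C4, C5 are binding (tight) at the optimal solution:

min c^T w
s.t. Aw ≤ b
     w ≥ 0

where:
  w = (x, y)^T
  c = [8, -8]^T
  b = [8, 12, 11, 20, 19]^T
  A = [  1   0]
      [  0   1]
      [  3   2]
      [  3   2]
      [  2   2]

At x = 0, y = 5.5, compute slack b - a·x for each constraint:
  C1: 8 − 0 = 8  (slack)
  C2: 12 − 5.5 = 6.5  (slack)
  C3: 11 − 11 = 0  (binding)
  C4: 20 − 11 = 9  (slack)
  C5: 19 − 11 = 8  (slack)

Optimal: x = 0, y = 5.5
Binding: C3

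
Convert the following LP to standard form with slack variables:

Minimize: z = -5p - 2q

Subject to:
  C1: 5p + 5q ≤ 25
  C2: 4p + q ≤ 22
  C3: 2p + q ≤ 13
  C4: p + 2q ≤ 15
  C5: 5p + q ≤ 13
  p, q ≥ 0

min z = -5p - 2q

s.t.
  5p + 5q + s1 = 25
  4p + q + s2 = 22
  2p + q + s3 = 13
  p + 2q + s4 = 15
  5p + q + s5 = 13
  p, q, s1, s2, s3, s4, s5 ≥ 0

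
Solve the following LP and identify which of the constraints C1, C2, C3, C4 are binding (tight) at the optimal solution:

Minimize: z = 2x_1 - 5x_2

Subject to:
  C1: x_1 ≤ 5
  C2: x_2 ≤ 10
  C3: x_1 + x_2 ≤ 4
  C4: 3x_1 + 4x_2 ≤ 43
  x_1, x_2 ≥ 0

At x_1 = 0, x_2 = 4, compute slack b - a·x for each constraint:
  C1: 5 − 0 = 5  (slack)
  C2: 10 − 4 = 6  (slack)
  C3: 4 − 4 = 0  (binding)
  C4: 43 − 16 = 27  (slack)

Optimal: x_1 = 0, x_2 = 4
Binding: C3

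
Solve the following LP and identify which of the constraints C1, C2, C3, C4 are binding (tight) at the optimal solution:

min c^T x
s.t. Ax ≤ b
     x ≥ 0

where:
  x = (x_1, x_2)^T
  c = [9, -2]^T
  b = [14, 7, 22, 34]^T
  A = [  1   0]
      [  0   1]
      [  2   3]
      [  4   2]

At x_1 = 0, x_2 = 7, compute slack b - a·x for each constraint:
  C1: 14 − 0 = 14  (slack)
  C2: 7 − 7 = 0  (binding)
  C3: 22 − 21 = 1  (slack)
  C4: 34 − 14 = 20  (slack)

Optimal: x_1 = 0, x_2 = 7
Binding: C2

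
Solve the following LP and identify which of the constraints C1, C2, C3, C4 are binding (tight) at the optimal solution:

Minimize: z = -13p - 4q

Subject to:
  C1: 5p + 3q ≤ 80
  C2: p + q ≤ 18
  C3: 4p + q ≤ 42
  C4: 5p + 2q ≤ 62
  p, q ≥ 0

At p = 8, q = 10, compute slack b - a·x for each constraint:
  C1: 80 − 70 = 10  (slack)
  C2: 18 − 18 = 0  (binding)
  C3: 42 − 42 = 0  (binding)
  C4: 62 − 60 = 2  (slack)

Optimal: p = 8, q = 10
Binding: C2, C3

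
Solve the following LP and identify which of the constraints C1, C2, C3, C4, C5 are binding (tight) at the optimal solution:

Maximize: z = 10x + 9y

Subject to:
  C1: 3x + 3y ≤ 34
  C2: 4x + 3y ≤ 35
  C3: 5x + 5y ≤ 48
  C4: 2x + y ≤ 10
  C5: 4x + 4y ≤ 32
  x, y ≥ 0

At x = 2, y = 6, compute slack b - a·x for each constraint:
  C1: 34 − 24 = 10  (slack)
  C2: 35 − 26 = 9  (slack)
  C3: 48 − 40 = 8  (slack)
  C4: 10 − 10 = 0  (binding)
  C5: 32 − 32 = 0  (binding)

Optimal: x = 2, y = 6
Binding: C4, C5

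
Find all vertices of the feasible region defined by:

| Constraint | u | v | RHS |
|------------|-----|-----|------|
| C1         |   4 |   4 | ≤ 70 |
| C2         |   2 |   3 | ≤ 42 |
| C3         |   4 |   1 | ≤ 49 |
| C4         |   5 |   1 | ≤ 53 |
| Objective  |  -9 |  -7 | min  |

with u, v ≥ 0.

(0, 0), (10.6, 0), (9, 8), (0, 14)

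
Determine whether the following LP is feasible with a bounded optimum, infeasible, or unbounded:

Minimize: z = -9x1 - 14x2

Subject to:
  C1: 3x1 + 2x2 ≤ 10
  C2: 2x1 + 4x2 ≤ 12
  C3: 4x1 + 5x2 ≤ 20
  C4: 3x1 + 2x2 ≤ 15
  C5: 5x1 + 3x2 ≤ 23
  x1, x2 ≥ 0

Feasible with a bounded optimal solution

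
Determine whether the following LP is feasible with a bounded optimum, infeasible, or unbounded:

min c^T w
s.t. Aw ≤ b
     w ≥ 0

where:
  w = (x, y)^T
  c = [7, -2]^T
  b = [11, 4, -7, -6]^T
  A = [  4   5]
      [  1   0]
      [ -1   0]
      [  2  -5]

Infeasible (no feasible solution exists)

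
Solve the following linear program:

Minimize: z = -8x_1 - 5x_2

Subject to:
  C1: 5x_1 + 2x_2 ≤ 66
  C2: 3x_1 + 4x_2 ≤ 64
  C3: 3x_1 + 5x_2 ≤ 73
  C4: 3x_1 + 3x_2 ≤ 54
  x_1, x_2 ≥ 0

Evaluate the objective at each vertex of the feasible region:
  z(0, 0) = 0
  z(13.2, 0) = -105.6
  z(10, 8) = -120  ←
  z(8.5, 9.5) = -115.5
  z(0, 14.6) = -73
The minimum is at x_1 = 10, x_2 = 8.

x_1 = 10, x_2 = 8, z = -120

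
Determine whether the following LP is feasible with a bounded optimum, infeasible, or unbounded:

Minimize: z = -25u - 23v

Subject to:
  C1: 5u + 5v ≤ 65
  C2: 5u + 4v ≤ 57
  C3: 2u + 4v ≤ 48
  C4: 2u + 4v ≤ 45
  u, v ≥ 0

Feasible with a bounded optimal solution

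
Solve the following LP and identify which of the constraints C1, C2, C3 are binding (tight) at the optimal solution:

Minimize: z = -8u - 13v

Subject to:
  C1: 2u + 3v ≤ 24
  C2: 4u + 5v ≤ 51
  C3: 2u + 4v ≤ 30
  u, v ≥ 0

At u = 3, v = 6, compute slack b - a·x for each constraint:
  C1: 24 − 24 = 0  (binding)
  C2: 51 − 42 = 9  (slack)
  C3: 30 − 30 = 0  (binding)

Optimal: u = 3, v = 6
Binding: C1, C3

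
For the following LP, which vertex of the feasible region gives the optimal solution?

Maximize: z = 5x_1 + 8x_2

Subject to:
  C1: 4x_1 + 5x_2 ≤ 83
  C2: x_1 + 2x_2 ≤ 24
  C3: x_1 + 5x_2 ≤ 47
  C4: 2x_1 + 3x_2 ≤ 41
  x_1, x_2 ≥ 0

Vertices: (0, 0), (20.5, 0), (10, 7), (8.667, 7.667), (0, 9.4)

Evaluate the objective at each vertex of the feasible region:
  z(0, 0) = 0
  z(20.5, 0) = 102.5
  z(10, 7) = 106  ←
  z(8.667, 7.667) = 104.7
  z(0, 9.4) = 75.2
The maximum is at x_1 = 10, x_2 = 7.

(10, 7)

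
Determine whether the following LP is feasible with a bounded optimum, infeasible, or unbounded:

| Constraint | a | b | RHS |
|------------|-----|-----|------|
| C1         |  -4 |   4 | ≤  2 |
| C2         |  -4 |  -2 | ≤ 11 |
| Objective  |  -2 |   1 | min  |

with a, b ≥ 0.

Unbounded (objective can decrease without bound)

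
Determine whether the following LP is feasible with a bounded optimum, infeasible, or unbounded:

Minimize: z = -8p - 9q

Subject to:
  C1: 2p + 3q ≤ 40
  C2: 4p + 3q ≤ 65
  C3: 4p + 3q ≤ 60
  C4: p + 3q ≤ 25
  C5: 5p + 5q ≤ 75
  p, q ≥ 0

Feasible with a bounded optimal solution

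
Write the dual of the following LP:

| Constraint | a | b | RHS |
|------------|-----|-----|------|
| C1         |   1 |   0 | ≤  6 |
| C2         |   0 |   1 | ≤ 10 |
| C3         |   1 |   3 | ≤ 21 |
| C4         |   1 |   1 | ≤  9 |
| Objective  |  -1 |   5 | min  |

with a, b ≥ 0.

Primal min cᵀx s.t. Ax ≤ b, x ≥ 0  →  Dual max −bᵀy s.t. Aᵀy ≥ −c, y ≥ 0.

Maximize: z = -6y1 - 10y2 - 21y3 - 9y4

Subject to:
  y1 + y3 + y4 ≥ 1
  y2 + 3y3 + y4 ≥ -5
  y1, y2, y3, y4 ≥ 0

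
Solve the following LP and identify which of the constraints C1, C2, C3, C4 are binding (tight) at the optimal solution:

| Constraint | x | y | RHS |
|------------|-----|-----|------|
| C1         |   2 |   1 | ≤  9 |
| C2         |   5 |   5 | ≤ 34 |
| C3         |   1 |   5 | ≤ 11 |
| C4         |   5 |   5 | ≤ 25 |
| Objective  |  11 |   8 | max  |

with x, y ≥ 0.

At x = 4, y = 1, compute slack b - a·x for each constraint:
  C1: 9 − 9 = 0  (binding)
  C2: 34 − 25 = 9  (slack)
  C3: 11 − 9 = 2  (slack)
  C4: 25 − 25 = 0  (binding)

Optimal: x = 4, y = 1
Binding: C1, C4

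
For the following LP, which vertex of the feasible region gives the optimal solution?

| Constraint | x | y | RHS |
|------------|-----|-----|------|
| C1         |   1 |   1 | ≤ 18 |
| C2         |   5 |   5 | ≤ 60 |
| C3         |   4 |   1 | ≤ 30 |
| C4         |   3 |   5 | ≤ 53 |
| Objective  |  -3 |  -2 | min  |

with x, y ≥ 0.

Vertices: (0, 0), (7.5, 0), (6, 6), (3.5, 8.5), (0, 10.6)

Evaluate the objective at each vertex of the feasible region:
  z(0, 0) = 0
  z(7.5, 0) = -22.5
  z(6, 6) = -30  ←
  z(3.5, 8.5) = -27.5
  z(0, 10.6) = -21.2
The minimum is at x = 6, y = 6.

(6, 6)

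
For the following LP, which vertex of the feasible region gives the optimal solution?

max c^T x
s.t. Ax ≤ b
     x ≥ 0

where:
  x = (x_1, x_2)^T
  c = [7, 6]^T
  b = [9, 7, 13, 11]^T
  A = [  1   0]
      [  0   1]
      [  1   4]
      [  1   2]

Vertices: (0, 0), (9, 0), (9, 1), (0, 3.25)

Evaluate the objective at each vertex of the feasible region:
  z(0, 0) = 0
  z(9, 0) = 63
  z(9, 1) = 69  ←
  z(0, 3.25) = 19.5
The maximum is at x_1 = 9, x_2 = 1.

(9, 1)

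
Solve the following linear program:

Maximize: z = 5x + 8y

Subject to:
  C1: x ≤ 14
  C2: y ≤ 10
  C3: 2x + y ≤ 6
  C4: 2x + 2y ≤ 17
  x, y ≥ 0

Evaluate the objective at each vertex of the feasible region:
  z(0, 0) = 0
  z(3, 0) = 15
  z(0, 6) = 48  ←
The maximum is at x = 0, y = 6.

x = 0, y = 6, z = 48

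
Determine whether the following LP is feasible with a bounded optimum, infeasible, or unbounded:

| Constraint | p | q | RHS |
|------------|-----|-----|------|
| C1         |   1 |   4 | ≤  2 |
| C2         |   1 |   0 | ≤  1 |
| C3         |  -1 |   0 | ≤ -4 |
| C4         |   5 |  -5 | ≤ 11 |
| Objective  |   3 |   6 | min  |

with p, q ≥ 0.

Infeasible (no feasible solution exists)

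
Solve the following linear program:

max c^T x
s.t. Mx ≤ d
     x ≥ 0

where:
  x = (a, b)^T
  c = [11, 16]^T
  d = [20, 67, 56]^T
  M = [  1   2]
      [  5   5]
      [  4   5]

Evaluate the objective at each vertex of the feasible region:
  z(0, 0) = 0
  z(13.4, 0) = 147.4
  z(11, 2.4) = 159.4
  z(4, 8) = 172  ←
  z(0, 10) = 160
The maximum is at a = 4, b = 8.

a = 4, b = 8, z = 172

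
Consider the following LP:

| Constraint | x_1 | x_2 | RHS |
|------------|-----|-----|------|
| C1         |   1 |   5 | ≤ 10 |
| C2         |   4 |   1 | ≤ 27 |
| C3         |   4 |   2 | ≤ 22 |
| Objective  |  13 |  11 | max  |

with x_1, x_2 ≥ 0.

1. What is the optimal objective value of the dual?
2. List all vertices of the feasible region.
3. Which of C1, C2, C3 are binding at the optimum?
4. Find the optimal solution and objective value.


1. 76
2. (0, 0), (5.5, 0), (5, 1), (0, 2)
3. C1, C3
4. x_1 = 5, x_2 = 1, z = 76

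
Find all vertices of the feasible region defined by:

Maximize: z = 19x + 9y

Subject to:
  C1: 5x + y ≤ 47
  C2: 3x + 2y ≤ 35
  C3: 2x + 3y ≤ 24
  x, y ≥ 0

(0, 0), (9.4, 0), (9, 2), (0, 8)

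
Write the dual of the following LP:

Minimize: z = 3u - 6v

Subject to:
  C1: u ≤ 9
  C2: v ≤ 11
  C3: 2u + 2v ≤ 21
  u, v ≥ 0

Primal min cᵀx s.t. Ax ≤ b, x ≥ 0  →  Dual max −bᵀy s.t. Aᵀy ≥ −c, y ≥ 0.

Maximize: z = -9y1 - 11y2 - 21y3

Subject to:
  y1 + 2y3 ≥ -3
  y2 + 2y3 ≥ 6
  y1, y2, y3 ≥ 0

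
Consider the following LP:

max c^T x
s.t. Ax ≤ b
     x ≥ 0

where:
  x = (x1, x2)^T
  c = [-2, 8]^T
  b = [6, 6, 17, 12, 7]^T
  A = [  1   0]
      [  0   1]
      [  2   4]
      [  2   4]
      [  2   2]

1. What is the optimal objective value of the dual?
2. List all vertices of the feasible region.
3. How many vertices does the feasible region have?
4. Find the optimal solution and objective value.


1. 24
2. (0, 0), (3.5, 0), (1, 2.5), (0, 3)
3. 4
4. x1 = 0, x2 = 3, z = 24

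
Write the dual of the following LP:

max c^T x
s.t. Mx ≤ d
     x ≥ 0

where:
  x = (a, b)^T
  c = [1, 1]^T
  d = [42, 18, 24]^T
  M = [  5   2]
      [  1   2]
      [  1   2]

Primal max cᵀx s.t. Ax ≤ b, x ≥ 0  →  Dual min bᵀy s.t. Aᵀy ≥ c, y ≥ 0.

Minimize: z = 42y1 + 18y2 + 24y3

Subject to:
  5y1 + y2 + y3 ≥ 1
  2y1 + 2y2 + 2y3 ≥ 1
  y1, y2, y3 ≥ 0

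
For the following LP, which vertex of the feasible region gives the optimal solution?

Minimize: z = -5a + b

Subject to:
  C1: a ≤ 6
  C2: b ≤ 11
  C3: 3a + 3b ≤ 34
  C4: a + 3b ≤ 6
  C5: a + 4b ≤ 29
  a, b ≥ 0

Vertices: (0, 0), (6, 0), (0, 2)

Evaluate the objective at each vertex of the feasible region:
  z(0, 0) = 0
  z(6, 0) = -30  ←
  z(0, 2) = 2
The minimum is at a = 6, b = 0.

(6, 0)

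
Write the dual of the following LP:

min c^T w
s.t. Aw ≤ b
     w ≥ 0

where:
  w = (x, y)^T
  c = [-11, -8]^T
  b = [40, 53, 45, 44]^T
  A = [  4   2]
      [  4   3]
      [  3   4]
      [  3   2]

Primal min cᵀx s.t. Ax ≤ b, x ≥ 0  →  Dual max −bᵀy s.t. Aᵀy ≥ −c, y ≥ 0.

Maximize: z = -40y1 - 53y2 - 45y3 - 44y4

Subject to:
  4y1 + 4y2 + 3y3 + 3y4 ≥ 11
  2y1 + 3y2 + 4y3 + 2y4 ≥ 8
  y1, y2, y3, y4 ≥ 0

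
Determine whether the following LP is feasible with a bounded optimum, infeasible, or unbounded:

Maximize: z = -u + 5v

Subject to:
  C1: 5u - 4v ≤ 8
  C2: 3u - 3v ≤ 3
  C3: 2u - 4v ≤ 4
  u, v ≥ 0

Unbounded (objective can increase without bound)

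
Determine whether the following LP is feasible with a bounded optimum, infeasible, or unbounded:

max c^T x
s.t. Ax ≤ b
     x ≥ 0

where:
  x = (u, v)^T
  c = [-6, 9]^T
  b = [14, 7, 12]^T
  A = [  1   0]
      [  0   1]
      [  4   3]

Feasible with a bounded optimal solution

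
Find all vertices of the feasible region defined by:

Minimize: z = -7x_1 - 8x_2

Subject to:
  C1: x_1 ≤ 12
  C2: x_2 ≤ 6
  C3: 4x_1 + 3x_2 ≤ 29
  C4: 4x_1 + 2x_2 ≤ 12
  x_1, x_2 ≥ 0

(0, 0), (3, 0), (0, 6)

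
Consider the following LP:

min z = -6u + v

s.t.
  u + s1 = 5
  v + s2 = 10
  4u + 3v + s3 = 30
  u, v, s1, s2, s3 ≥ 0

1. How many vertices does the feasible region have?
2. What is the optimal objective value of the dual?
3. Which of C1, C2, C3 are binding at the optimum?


1. 4
2. -30
3. C1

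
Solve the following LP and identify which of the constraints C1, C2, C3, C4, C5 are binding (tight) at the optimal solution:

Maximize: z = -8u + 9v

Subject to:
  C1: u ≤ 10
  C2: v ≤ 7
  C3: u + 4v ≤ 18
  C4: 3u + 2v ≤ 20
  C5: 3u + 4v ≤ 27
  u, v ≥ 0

At u = 0, v = 4.5, compute slack b - a·x for each constraint:
  C1: 10 − 0 = 10  (slack)
  C2: 7 − 4.5 = 2.5  (slack)
  C3: 18 − 18 = 0  (binding)
  C4: 20 − 9 = 11  (slack)
  C5: 27 − 18 = 9  (slack)

Optimal: u = 0, v = 4.5
Binding: C3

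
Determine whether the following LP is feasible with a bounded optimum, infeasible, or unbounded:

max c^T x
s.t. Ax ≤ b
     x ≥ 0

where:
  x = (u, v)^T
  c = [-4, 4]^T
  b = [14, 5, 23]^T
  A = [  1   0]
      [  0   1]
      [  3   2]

Feasible with a bounded optimal solution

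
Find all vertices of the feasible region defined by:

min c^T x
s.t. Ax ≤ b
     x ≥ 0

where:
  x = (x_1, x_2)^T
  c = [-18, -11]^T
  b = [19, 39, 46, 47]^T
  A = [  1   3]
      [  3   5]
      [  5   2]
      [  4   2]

(0, 0), (9.2, 0), (8, 3), (5.5, 4.5), (0, 6.333)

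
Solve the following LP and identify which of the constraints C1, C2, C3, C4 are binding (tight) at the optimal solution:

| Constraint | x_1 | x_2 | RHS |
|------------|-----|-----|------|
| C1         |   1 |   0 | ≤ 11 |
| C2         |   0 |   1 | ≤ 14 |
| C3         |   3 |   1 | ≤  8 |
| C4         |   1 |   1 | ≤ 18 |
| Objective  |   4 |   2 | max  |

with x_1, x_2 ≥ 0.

At x_1 = 0, x_2 = 8, compute slack b - a·x for each constraint:
  C1: 11 − 0 = 11  (slack)
  C2: 14 − 8 = 6  (slack)
  C3: 8 − 8 = 0  (binding)
  C4: 18 − 8 = 10  (slack)

Optimal: x_1 = 0, x_2 = 8
Binding: C3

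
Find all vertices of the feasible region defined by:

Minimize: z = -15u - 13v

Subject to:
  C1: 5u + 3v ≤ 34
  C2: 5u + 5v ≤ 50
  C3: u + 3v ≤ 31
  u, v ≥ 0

(0, 0), (6.8, 0), (2, 8), (0, 10)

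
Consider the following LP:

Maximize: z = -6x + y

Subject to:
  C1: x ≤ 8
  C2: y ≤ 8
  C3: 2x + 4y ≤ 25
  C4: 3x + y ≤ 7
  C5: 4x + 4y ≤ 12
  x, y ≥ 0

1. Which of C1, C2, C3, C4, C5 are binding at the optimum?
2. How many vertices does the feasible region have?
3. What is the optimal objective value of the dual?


1. C5
2. 4
3. 3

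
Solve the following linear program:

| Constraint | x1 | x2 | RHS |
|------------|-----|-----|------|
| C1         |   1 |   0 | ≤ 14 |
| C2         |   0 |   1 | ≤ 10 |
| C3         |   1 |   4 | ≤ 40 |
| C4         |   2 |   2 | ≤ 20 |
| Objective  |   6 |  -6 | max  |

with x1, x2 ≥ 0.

Evaluate the objective at each vertex of the feasible region:
  z(0, 0) = 0
  z(10, 0) = 60  ←
  z(0, 10) = -60
The maximum is at x1 = 10, x2 = 0.

x1 = 10, x2 = 0, z = 60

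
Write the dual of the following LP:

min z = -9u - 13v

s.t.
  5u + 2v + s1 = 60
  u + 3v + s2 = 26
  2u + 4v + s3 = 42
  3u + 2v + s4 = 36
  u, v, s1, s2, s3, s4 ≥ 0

Primal min cᵀx s.t. Ax ≤ b, x ≥ 0  →  Dual max −bᵀy s.t. Aᵀy ≥ −c, y ≥ 0.

Maximize: z = -60y1 - 26y2 - 42y3 - 36y4

Subject to:
  5y1 + y2 + 2y3 + 3y4 ≥ 9
  2y1 + 3y2 + 4y3 + 2y4 ≥ 13
  y1, y2, y3, y4 ≥ 0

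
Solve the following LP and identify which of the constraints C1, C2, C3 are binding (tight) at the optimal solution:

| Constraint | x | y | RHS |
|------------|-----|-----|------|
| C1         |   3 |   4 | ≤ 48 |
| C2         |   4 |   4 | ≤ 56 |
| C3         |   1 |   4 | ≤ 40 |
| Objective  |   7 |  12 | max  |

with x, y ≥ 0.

At x = 4, y = 9, compute slack b - a·x for each constraint:
  C1: 48 − 48 = 0  (binding)
  C2: 56 − 52 = 4  (slack)
  C3: 40 − 40 = 0  (binding)

Optimal: x = 4, y = 9
Binding: C1, C3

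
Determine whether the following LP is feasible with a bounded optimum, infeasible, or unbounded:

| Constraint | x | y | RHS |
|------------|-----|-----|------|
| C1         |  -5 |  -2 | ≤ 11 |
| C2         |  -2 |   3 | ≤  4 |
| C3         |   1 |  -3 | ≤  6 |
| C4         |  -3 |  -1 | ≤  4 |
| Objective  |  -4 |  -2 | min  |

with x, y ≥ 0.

Unbounded (objective can decrease without bound)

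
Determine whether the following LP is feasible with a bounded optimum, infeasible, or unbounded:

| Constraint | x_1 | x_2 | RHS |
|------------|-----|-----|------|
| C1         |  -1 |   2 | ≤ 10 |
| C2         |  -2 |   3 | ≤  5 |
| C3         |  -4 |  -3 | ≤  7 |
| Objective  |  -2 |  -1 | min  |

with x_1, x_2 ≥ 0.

Unbounded (objective can decrease without bound)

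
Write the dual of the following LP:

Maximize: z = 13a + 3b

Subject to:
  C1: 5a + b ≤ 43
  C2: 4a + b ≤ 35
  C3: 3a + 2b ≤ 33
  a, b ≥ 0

Primal max cᵀx s.t. Ax ≤ b, x ≥ 0  →  Dual min bᵀy s.t. Aᵀy ≥ c, y ≥ 0.

Minimize: z = 43y1 + 35y2 + 33y3

Subject to:
  5y1 + 4y2 + 3y3 ≥ 13
  y1 + y2 + 2y3 ≥ 3
  y1, y2, y3 ≥ 0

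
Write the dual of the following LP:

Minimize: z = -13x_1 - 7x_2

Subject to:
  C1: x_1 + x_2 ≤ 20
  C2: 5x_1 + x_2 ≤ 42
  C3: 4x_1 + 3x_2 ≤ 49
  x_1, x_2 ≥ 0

Primal min cᵀx s.t. Ax ≤ b, x ≥ 0  →  Dual max −bᵀy s.t. Aᵀy ≥ −c, y ≥ 0.

Maximize: z = -20y1 - 42y2 - 49y3

Subject to:
  y1 + 5y2 + 4y3 ≥ 13
  y1 + y2 + 3y3 ≥ 7
  y1, y2, y3 ≥ 0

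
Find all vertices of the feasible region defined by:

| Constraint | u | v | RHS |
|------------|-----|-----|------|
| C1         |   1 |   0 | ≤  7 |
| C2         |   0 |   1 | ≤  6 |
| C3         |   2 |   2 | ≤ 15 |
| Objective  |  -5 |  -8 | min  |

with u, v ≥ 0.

(0, 0), (7, 0), (7, 0.5), (1.5, 6), (0, 6)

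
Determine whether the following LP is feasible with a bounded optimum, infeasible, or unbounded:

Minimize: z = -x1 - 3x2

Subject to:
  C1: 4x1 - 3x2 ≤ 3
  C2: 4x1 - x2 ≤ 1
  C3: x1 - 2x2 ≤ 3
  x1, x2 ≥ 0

Unbounded (objective can decrease without bound)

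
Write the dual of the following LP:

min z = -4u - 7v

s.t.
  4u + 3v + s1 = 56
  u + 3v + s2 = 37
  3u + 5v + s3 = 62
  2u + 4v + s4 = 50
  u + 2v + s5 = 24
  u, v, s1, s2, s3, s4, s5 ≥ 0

Primal min cᵀx s.t. Ax ≤ b, x ≥ 0  →  Dual max −bᵀy s.t. Aᵀy ≥ −c, y ≥ 0.

Maximize: z = -56y1 - 37y2 - 62y3 - 50y4 - 24y5

Subject to:
  4y1 + y2 + 3y3 + 2y4 + y5 ≥ 4
  3y1 + 3y2 + 5y3 + 4y4 + 2y5 ≥ 7
  y1, y2, y3, y4, y5 ≥ 0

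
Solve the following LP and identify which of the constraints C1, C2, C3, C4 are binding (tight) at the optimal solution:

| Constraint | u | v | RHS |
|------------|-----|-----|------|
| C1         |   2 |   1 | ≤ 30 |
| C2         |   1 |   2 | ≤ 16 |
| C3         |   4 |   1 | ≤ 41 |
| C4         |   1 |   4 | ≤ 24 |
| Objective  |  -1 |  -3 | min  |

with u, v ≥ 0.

At u = 8, v = 4, compute slack b - a·x for each constraint:
  C1: 30 − 20 = 10  (slack)
  C2: 16 − 16 = 0  (binding)
  C3: 41 − 36 = 5  (slack)
  C4: 24 − 24 = 0  (binding)

Optimal: u = 8, v = 4
Binding: C2, C4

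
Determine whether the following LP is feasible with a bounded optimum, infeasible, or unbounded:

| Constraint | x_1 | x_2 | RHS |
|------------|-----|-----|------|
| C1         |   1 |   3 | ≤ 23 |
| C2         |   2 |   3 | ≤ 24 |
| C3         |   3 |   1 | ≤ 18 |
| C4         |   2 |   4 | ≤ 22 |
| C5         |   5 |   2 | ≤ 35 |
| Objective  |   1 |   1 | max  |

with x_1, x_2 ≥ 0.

Feasible with a bounded optimal solution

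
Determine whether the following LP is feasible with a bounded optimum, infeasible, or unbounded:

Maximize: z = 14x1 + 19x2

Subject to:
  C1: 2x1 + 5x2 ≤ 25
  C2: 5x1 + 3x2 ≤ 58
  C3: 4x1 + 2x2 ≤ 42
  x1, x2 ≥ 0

Feasible with a bounded optimal solution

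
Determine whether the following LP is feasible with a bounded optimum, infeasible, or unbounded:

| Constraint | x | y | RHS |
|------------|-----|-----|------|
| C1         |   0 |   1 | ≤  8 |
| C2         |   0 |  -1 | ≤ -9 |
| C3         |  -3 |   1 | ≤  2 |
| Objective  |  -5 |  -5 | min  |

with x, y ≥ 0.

Infeasible (no feasible solution exists)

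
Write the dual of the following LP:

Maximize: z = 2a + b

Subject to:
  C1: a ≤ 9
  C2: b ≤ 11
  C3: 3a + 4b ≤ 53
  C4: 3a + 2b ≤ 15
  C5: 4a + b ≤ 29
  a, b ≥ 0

Primal max cᵀx s.t. Ax ≤ b, x ≥ 0  →  Dual min bᵀy s.t. Aᵀy ≥ c, y ≥ 0.

Minimize: z = 9y1 + 11y2 + 53y3 + 15y4 + 29y5

Subject to:
  y1 + 3y3 + 3y4 + 4y5 ≥ 2
  y2 + 4y3 + 2y4 + y5 ≥ 1
  y1, y2, y3, y4, y5 ≥ 0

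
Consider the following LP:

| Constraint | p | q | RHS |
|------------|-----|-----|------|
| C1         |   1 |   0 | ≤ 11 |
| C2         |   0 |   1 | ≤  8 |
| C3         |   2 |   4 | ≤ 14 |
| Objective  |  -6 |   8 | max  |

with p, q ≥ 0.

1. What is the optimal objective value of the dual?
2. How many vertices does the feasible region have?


1. 28
2. 3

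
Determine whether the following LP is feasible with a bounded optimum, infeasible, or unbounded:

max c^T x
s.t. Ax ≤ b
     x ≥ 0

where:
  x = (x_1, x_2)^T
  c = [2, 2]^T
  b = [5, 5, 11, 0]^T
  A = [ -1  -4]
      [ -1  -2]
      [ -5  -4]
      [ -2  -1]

Unbounded (objective can increase without bound)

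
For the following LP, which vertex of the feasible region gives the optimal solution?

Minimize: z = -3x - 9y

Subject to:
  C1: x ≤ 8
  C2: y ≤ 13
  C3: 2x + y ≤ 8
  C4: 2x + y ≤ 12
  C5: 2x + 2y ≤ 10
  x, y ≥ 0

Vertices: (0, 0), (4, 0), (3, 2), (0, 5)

Evaluate the objective at each vertex of the feasible region:
  z(0, 0) = 0
  z(4, 0) = -12
  z(3, 2) = -27
  z(0, 5) = -45  ←
The minimum is at x = 0, y = 5.

(0, 5)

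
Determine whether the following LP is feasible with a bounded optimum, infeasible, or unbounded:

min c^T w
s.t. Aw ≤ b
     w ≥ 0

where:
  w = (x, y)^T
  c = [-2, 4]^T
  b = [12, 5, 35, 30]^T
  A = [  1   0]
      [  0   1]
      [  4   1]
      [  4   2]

Feasible with a bounded optimal solution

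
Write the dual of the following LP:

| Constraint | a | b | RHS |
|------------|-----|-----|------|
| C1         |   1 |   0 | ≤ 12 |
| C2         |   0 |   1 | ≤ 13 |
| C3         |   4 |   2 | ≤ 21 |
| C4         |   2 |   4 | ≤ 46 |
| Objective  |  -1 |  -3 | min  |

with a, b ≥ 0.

Primal min cᵀx s.t. Ax ≤ b, x ≥ 0  →  Dual max −bᵀy s.t. Aᵀy ≥ −c, y ≥ 0.

Maximize: z = -12y1 - 13y2 - 21y3 - 46y4

Subject to:
  y1 + 4y3 + 2y4 ≥ 1
  y2 + 2y3 + 4y4 ≥ 3
  y1, y2, y3, y4 ≥ 0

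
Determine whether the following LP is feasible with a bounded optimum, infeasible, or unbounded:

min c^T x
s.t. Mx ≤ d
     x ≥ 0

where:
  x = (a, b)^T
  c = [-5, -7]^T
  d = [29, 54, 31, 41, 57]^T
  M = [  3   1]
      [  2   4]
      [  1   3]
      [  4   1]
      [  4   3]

Feasible with a bounded optimal solution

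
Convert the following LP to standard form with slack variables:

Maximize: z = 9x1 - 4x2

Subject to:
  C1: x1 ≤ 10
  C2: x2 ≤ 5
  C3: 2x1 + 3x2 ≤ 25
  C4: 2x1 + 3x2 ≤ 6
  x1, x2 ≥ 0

max z = 9x1 - 4x2

s.t.
  x1 + s1 = 10
  x2 + s2 = 5
  2x1 + 3x2 + s3 = 25
  2x1 + 3x2 + s4 = 6
  x1, x2, s1, s2, s3, s4 ≥ 0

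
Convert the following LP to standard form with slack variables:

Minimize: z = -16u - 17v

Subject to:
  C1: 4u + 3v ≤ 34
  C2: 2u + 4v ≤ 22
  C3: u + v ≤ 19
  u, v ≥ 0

min z = -16u - 17v

s.t.
  4u + 3v + s1 = 34
  2u + 4v + s2 = 22
  u + v + s3 = 19
  u, v, s1, s2, s3 ≥ 0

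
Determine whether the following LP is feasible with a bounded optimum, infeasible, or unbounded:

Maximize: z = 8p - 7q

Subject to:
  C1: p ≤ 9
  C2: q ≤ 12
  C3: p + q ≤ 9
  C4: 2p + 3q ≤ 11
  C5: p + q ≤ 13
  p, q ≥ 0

Feasible with a bounded optimal solution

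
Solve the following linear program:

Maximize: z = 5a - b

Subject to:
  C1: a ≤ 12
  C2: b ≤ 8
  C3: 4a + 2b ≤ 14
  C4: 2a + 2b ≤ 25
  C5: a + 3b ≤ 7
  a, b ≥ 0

Evaluate the objective at each vertex of the feasible region:
  z(0, 0) = 0
  z(3.5, 0) = 17.5  ←
  z(2.8, 1.4) = 12.6
  z(0, 2.333) = -2.333
The maximum is at a = 3.5, b = 0.

a = 3.5, b = 0, z = 17.5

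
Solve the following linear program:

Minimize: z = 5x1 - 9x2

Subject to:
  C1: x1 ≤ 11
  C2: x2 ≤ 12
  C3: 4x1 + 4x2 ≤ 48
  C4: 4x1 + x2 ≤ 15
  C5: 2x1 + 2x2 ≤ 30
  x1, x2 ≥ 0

Evaluate the objective at each vertex of the feasible region:
  z(0, 0) = 0
  z(3.75, 0) = 18.75
  z(1, 11) = -94
  z(0, 12) = -108  ←
The minimum is at x1 = 0, x2 = 12.

x1 = 0, x2 = 12, z = -108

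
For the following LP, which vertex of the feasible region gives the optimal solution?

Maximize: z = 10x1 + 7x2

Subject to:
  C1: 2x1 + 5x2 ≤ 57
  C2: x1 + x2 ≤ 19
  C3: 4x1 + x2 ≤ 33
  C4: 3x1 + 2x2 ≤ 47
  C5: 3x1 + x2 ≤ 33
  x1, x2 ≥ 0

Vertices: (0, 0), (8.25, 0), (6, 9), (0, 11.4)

Evaluate the objective at each vertex of the feasible region:
  z(0, 0) = 0
  z(8.25, 0) = 82.5
  z(6, 9) = 123  ←
  z(0, 11.4) = 79.8
The maximum is at x1 = 6, x2 = 9.

(6, 9)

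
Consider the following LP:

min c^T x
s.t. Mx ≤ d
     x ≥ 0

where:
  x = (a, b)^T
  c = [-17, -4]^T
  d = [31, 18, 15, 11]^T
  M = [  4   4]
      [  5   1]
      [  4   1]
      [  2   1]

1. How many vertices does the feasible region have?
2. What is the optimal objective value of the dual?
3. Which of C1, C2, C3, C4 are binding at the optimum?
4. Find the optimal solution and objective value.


1. 5
2. -63
3. C2, C3
4. a = 3, b = 3, z = -63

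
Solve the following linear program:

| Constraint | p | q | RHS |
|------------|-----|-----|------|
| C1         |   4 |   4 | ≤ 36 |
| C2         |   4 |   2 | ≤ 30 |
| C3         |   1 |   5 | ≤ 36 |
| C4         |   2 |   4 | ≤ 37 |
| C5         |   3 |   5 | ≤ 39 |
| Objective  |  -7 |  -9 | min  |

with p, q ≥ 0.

Evaluate the objective at each vertex of the feasible region:
  z(0, 0) = 0
  z(7.5, 0) = -52.5
  z(6, 3) = -69
  z(3, 6) = -75  ←
  z(1.5, 6.9) = -72.6
  z(0, 7.2) = -64.8
The minimum is at p = 3, q = 6.

p = 3, q = 6, z = -75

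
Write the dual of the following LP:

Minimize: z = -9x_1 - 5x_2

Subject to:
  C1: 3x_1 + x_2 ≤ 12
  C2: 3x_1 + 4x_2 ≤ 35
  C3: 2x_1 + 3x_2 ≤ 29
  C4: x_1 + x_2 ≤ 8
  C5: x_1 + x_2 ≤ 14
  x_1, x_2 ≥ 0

Primal min cᵀx s.t. Ax ≤ b, x ≥ 0  →  Dual max −bᵀy s.t. Aᵀy ≥ −c, y ≥ 0.

Maximize: z = -12y1 - 35y2 - 29y3 - 8y4 - 14y5

Subject to:
  3y1 + 3y2 + 2y3 + y4 + y5 ≥ 9
  y1 + 4y2 + 3y3 + y4 + y5 ≥ 5
  y1, y2, y3, y4, y5 ≥ 0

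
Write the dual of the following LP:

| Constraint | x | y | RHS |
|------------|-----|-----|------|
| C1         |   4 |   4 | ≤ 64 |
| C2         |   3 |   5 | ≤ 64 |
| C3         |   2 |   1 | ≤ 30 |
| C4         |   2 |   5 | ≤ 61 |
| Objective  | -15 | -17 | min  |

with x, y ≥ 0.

Primal min cᵀx s.t. Ax ≤ b, x ≥ 0  →  Dual max −bᵀy s.t. Aᵀy ≥ −c, y ≥ 0.

Maximize: z = -64y1 - 64y2 - 30y3 - 61y4

Subject to:
  4y1 + 3y2 + 2y3 + 2y4 ≥ 15
  4y1 + 5y2 + y3 + 5y4 ≥ 17
  y1, y2, y3, y4 ≥ 0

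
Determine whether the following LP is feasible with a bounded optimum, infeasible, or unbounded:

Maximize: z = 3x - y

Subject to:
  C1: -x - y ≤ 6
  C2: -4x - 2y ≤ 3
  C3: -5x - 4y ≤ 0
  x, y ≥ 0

Unbounded (objective can increase without bound)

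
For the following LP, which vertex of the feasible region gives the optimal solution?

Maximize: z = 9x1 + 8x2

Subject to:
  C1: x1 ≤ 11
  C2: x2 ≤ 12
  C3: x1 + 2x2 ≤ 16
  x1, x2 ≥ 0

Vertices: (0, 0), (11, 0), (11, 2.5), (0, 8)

Evaluate the objective at each vertex of the feasible region:
  z(0, 0) = 0
  z(11, 0) = 99
  z(11, 2.5) = 119  ←
  z(0, 8) = 64
The maximum is at x1 = 11, x2 = 2.5.

(11, 2.5)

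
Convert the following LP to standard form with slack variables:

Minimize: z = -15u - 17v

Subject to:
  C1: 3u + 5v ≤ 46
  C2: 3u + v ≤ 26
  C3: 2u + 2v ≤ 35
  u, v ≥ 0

min z = -15u - 17v

s.t.
  3u + 5v + s1 = 46
  3u + v + s2 = 26
  2u + 2v + s3 = 35
  u, v, s1, s2, s3 ≥ 0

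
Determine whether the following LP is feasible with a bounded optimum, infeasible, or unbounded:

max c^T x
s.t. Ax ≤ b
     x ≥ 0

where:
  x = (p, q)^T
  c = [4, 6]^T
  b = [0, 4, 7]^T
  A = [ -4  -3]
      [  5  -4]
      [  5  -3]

Unbounded (objective can increase without bound)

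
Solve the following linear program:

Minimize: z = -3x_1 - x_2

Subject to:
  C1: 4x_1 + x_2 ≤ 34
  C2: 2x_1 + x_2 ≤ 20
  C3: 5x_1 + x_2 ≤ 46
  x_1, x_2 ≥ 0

Evaluate the objective at each vertex of the feasible region:
  z(0, 0) = 0
  z(8.5, 0) = -25.5
  z(7, 6) = -27  ←
  z(0, 20) = -20
The minimum is at x_1 = 7, x_2 = 6.

x_1 = 7, x_2 = 6, z = -27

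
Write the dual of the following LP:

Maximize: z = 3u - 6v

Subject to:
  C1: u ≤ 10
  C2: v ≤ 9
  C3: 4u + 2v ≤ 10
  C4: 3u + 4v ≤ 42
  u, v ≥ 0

Primal max cᵀx s.t. Ax ≤ b, x ≥ 0  →  Dual min bᵀy s.t. Aᵀy ≥ c, y ≥ 0.

Minimize: z = 10y1 + 9y2 + 10y3 + 42y4

Subject to:
  y1 + 4y3 + 3y4 ≥ 3
  y2 + 2y3 + 4y4 ≥ -6
  y1, y2, y3, y4 ≥ 0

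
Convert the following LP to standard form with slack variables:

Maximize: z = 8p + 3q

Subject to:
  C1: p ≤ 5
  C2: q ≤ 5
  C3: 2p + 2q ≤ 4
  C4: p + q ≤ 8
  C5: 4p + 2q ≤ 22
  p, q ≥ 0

max z = 8p + 3q

s.t.
  p + s1 = 5
  q + s2 = 5
  2p + 2q + s3 = 4
  p + q + s4 = 8
  4p + 2q + s5 = 22
  p, q, s1, s2, s3, s4, s5 ≥ 0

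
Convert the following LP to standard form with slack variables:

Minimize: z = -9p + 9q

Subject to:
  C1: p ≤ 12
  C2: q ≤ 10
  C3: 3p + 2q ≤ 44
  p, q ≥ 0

min z = -9p + 9q

s.t.
  p + s1 = 12
  q + s2 = 10
  3p + 2q + s3 = 44
  p, q, s1, s2, s3 ≥ 0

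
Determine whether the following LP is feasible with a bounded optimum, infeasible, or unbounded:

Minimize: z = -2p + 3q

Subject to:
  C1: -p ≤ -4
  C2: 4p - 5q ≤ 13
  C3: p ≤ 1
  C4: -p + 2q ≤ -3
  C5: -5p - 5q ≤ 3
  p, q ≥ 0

Infeasible (no feasible solution exists)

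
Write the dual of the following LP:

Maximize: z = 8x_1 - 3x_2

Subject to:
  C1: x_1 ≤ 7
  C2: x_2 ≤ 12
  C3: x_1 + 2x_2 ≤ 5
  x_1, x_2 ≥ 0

Primal max cᵀx s.t. Ax ≤ b, x ≥ 0  →  Dual min bᵀy s.t. Aᵀy ≥ c, y ≥ 0.

Minimize: z = 7y1 + 12y2 + 5y3

Subject to:
  y1 + y3 ≥ 8
  y2 + 2y3 ≥ -3
  y1, y2, y3 ≥ 0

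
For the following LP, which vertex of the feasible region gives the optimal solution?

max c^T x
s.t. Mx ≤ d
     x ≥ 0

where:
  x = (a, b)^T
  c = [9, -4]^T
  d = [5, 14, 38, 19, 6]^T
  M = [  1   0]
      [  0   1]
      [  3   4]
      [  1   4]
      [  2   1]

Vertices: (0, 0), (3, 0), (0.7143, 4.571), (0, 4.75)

Evaluate the objective at each vertex of the feasible region:
  z(0, 0) = 0
  z(3, 0) = 27  ←
  z(0.7143, 4.571) = -11.86
  z(0, 4.75) = -19
The maximum is at a = 3, b = 0.

(3, 0)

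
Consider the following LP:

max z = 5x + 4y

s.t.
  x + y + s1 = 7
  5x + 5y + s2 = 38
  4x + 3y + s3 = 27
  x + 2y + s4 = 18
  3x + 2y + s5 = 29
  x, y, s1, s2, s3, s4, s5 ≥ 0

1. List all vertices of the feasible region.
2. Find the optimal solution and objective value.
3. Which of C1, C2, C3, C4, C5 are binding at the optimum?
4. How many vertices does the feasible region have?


1. (0, 0), (6.75, 0), (6, 1), (0, 7)
2. x = 6, y = 1, z = 34
3. C1, C3
4. 4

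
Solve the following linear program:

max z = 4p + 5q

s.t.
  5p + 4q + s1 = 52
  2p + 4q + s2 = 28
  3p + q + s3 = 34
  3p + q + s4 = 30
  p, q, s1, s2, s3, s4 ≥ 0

Evaluate the objective at each vertex of the feasible region:
  z(0, 0) = 0
  z(10, 0) = 40
  z(9.714, 0.8571) = 43.14
  z(8, 3) = 47  ←
  z(0, 7) = 35
The maximum is at p = 8, q = 3.

p = 8, q = 3, z = 47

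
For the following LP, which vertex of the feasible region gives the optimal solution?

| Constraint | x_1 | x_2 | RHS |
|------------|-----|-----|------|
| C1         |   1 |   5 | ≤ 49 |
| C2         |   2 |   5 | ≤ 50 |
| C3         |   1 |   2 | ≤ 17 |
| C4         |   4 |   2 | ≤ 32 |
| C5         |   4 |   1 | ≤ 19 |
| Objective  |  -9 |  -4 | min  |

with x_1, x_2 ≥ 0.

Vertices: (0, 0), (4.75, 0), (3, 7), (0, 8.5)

Evaluate the objective at each vertex of the feasible region:
  z(0, 0) = 0
  z(4.75, 0) = -42.75
  z(3, 7) = -55  ←
  z(0, 8.5) = -34
The minimum is at x_1 = 3, x_2 = 7.

(3, 7)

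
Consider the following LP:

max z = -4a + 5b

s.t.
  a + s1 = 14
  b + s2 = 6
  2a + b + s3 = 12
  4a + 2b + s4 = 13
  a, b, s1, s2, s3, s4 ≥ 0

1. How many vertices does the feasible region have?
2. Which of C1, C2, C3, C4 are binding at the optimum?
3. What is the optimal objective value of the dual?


1. 4
2. C2
3. 30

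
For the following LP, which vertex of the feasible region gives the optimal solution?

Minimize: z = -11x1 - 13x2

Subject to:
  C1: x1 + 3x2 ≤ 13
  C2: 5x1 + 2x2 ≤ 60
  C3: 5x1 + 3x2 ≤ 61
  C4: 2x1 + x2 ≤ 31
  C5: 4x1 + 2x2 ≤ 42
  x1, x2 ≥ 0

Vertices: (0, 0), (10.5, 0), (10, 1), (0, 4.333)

Evaluate the objective at each vertex of the feasible region:
  z(0, 0) = 0
  z(10.5, 0) = -115.5
  z(10, 1) = -123  ←
  z(0, 4.333) = -56.33
The minimum is at x1 = 10, x2 = 1.

(10, 1)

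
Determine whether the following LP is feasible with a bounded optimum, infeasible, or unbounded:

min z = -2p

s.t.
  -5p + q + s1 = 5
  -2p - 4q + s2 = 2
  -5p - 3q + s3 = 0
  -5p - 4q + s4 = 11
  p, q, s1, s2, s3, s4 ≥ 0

Unbounded (objective can decrease without bound)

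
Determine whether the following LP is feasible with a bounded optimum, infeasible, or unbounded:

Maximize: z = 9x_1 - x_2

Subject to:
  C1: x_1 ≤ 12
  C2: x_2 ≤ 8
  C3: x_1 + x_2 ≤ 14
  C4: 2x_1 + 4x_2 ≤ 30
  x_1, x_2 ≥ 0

Feasible with a bounded optimal solution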